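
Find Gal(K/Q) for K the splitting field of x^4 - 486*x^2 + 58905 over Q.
Gal(K/Q) = V_4 (Klein four-group, Z/2Z × Z/2Z)

f factors as (x^2 - 231)(x^2 - 255), so the splitting field is K = Q(sqrt(231), sqrt(255)). The elements 231, 255, 58905 are all non-squares in Q, so sqrt(231) and sqrt(255) generate independent quadratic extensions. Thus [K:Q] = 4 and Gal(K/Q) is generated by the two order-2 automorphisms sqrt(231) ↦ -sqrt(231) and sqrt(255) ↦ -sqrt(255), giving V_4.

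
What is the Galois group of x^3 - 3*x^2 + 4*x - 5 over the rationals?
Gal(K/Q) = S_3 (symmetric group of order 6)

Compute the discriminant of x^3 + (-3)*x^2 + (4)*x + (-5): Δ = -247. Since Δ is not a rational square, the Galois group is not contained in A_3; it must be the full S_3 (irreducibility of the cubic rules out anything smaller).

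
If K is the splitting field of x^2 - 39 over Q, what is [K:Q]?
[K:Q] = 2

The polynomial x^2 - 39 is irreducible over Q since 39 is not a perfect square. Its splitting field is Q(sqrt(39)), which has degree 2 over Q.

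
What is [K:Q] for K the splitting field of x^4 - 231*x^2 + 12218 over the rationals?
[K:Q] = 4

f factors as (x^2 - 82)(x^2 - 149); the splitting field is K = Q(sqrt(82), sqrt(149)). Since 82, 149, and 12218 are all non-squares in Q, the three subfields Q(sqrt(82)), Q(sqrt(149)), Q(sqrt(12218)) are distinct degree-2 extensions, so [K:Q] = 4 (Klein four Galois group).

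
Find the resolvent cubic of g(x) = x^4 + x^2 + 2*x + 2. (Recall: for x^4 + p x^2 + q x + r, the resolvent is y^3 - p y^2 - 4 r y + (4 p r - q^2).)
h(y) = y^3 - y^2 - 8*y + 4

Identify coefficients: p = 1, q = 2, r = 2.
Plug into h(y) = y^3 - p y^2 - 4 r y + (4 p r - q^2):
  h(y) = y^3 - (1) y^2 - 4*(2) y + (4*(1)*(2) - (2)^2)
       = y^3 + (-1) y^2 + (-8) y + (4).
Simplifying: h(y) = y^3 - y^2 - 8*y + 4.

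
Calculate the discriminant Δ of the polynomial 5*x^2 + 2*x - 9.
Δ = 184

For a quadratic a x^2 + b x + c the discriminant is Δ = b^2 - 4ac = (2)^2 - 4*(5)*(-9) = 4 - (-180) = 184.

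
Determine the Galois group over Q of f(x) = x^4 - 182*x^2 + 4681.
Gal(K/Q) = V_4 (Klein four-group, Z/2Z × Z/2Z)

f factors as (x^2 - 151)(x^2 - 31), so the splitting field is K = Q(sqrt(151), sqrt(31)). The elements 151, 31, 4681 are all non-squares in Q, so sqrt(151) and sqrt(31) generate independent quadratic extensions. Thus [K:Q] = 4 and Gal(K/Q) is generated by the two order-2 automorphisms sqrt(151) ↦ -sqrt(151) and sqrt(31) ↦ -sqrt(31), giving V_4.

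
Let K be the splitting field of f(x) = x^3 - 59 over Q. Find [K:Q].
[K:Q] = 6

x^3 - 59 has one real root r = 59^(1/3) and two complex roots r*zeta_3, r*zeta_3^2 where zeta_3 = e^(2*pi*i/3). The splitting field is Q(r, zeta_3). [Q(r):Q] = 3 and [Q(zeta_3):Q] = 2 with gcd = 1, so [Q(r, zeta_3):Q] = 3 * 2 = 6.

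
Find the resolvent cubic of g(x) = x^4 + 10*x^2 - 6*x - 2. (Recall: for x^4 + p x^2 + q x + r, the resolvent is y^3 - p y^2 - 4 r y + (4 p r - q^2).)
h(y) = y^3 - 10*y^2 + 8*y - 116

Identify coefficients: p = 10, q = -6, r = -2.
Plug into h(y) = y^3 - p y^2 - 4 r y + (4 p r - q^2):
  h(y) = y^3 - (10) y^2 - 4*(-2) y + (4*(10)*(-2) - (-6)^2)
       = y^3 + (-10) y^2 + (8) y + (-116).
Simplifying: h(y) = y^3 - 10*y^2 + 8*y - 116.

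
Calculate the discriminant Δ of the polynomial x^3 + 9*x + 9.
Δ = -5103

For a depressed cubic x^3 + p x + q the discriminant is Δ = -4 p^3 - 27 q^2 = -4*(9)^3 - 27*(9)^2 = -2916 - 2187 = -5103.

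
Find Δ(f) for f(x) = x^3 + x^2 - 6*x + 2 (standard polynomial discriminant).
Δ = 568

For x^3 + a x^2 + b x + c the discriminant is Δ = 18 a b c - 4 a^3 c + a^2 b^2 - 4 b^3 - 27 c^2.
Plug a = 1, b = -6, c = 2:
  18*(1)*(-6)*(2) - 4*(1)^3*(2) + (1)^2*(-6)^2 - 4*(-6)^3 - 27*(2)^2
  = -216 + (-8) + 36 + (864) + (-108)
  = 568.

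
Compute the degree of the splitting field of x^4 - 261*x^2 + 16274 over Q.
[K:Q] = 4

f factors as (x^2 - 158)(x^2 - 103); the splitting field is K = Q(sqrt(158), sqrt(103)). Since 158, 103, and 16274 are all non-squares in Q, the three subfields Q(sqrt(158)), Q(sqrt(103)), Q(sqrt(16274)) are distinct degree-2 extensions, so [K:Q] = 4 (Klein four Galois group).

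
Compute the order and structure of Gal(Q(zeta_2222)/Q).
|Gal(Q(zeta_2222)/Q)| = phi(2222) = 1000; group ≅ (Z/2222Z)^* ≅ Z/10Z × Z/100Z

The n-th cyclotomic polynomial Φ_2222(x) is the minimal polynomial of zeta_2222 over Q and has degree phi(2222) = 1000. So Q(zeta_2222) is a degree-1000 Galois extension with Galois group (Z/2222Z)^*. By CRT, (Z/2222Z)^* ≅ (Z/2Z)^* × (Z/11Z)^* × (Z/101Z)^*. Each prime-power unit group is (Z/2Z)^* ≅ trivial group (order 1); (Z/11Z)^* ≅ Z/10Z; (Z/101Z)^* ≅ Z/100Z. Hence Gal(Q(zeta_2222)/Q) ≅ Z/10Z × Z/100Z.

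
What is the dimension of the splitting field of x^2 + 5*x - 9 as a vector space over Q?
[K:Q] = 2

The discriminant of x^2 + (5)*x + (-9) is b^2 - 4c = 25 - (-36) = 61. Since 61 is not a perfect square in Q, the polynomial is irreducible over Q. Its two roots generate a degree-2 extension, so [K:Q] = 2.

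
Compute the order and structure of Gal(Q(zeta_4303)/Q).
|Gal(Q(zeta_4303)/Q)| = phi(4303) = 3960; group ≅ (Z/4303Z)^* ≅ Z/12Z × Z/330Z

The n-th cyclotomic polynomial Φ_4303(x) is the minimal polynomial of zeta_4303 over Q and has degree phi(4303) = 3960. So Q(zeta_4303) is a degree-3960 Galois extension with Galois group (Z/4303Z)^*. By CRT, (Z/4303Z)^* ≅ (Z/13Z)^* × (Z/331Z)^*. Each prime-power unit group is (Z/13Z)^* ≅ Z/12Z; (Z/331Z)^* ≅ Z/330Z. Hence Gal(Q(zeta_4303)/Q) ≅ Z/12Z × Z/330Z.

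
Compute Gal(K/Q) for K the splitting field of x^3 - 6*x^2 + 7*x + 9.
Gal(K/Q) = S_3 (symmetric group of order 6)

Compute the discriminant of x^3 + (-6)*x^2 + (7)*x + (9): Δ = -823. Since Δ is not a rational square, the Galois group is not contained in A_3; it must be the full S_3 (irreducibility of the cubic rules out anything smaller).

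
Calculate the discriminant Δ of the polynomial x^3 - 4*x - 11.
Δ = -3011

For a depressed cubic x^3 + p x + q the discriminant is Δ = -4 p^3 - 27 q^2 = -4*(-4)^3 - 27*(-11)^2 = 256 - 3267 = -3011.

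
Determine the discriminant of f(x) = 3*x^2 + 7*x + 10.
Δ = -71

For a quadratic a x^2 + b x + c the discriminant is Δ = b^2 - 4ac = (7)^2 - 4*(3)*(10) = 49 - (120) = -71.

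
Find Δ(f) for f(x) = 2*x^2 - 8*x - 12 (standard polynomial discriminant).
Δ = 160

For a quadratic a x^2 + b x + c the discriminant is Δ = b^2 - 4ac = (-8)^2 - 4*(2)*(-12) = 64 - (-96) = 160.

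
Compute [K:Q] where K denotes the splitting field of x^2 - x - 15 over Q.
[K:Q] = 2

The discriminant of x^2 + (-1)*x + (-15) is b^2 - 4c = 1 - (-60) = 61. Since 61 is not a perfect square in Q, the polynomial is irreducible over Q. Its two roots generate a degree-2 extension, so [K:Q] = 2.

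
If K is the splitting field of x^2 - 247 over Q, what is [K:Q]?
[K:Q] = 2

The polynomial x^2 - 247 is irreducible over Q since 247 is not a perfect square. Its splitting field is Q(sqrt(247)), which has degree 2 over Q.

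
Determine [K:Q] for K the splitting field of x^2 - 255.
[K:Q] = 2

The polynomial x^2 - 255 is irreducible over Q since 255 is not a perfect square. Its splitting field is Q(sqrt(255)), which has degree 2 over Q.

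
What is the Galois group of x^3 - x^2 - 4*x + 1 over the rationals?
Gal(K/Q) = S_3 (symmetric group of order 6)

Compute the discriminant of x^3 + (-1)*x^2 + (-4)*x + (1): Δ = 321. Since Δ is not a rational square, the Galois group is not contained in A_3; it must be the full S_3 (irreducibility of the cubic rules out anything smaller).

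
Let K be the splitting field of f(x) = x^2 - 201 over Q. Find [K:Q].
[K:Q] = 2

The polynomial x^2 - 201 is irreducible over Q since 201 is not a perfect square. Its splitting field is Q(sqrt(201)), which has degree 2 over Q.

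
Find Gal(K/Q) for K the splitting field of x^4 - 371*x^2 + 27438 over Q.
Gal(K/Q) = V_4 (Klein four-group, Z/2Z × Z/2Z)

f factors as (x^2 - 269)(x^2 - 102), so the splitting field is K = Q(sqrt(269), sqrt(102)). The elements 269, 102, 27438 are all non-squares in Q, so sqrt(269) and sqrt(102) generate independent quadratic extensions. Thus [K:Q] = 4 and Gal(K/Q) is generated by the two order-2 automorphisms sqrt(269) ↦ -sqrt(269) and sqrt(102) ↦ -sqrt(102), giving V_4.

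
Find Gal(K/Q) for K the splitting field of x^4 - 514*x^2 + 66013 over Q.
Gal(K/Q) = V_4 (Klein four-group, Z/2Z × Z/2Z)

f factors as (x^2 - 263)(x^2 - 251), so the splitting field is K = Q(sqrt(263), sqrt(251)). The elements 263, 251, 66013 are all non-squares in Q, so sqrt(263) and sqrt(251) generate independent quadratic extensions. Thus [K:Q] = 4 and Gal(K/Q) is generated by the two order-2 automorphisms sqrt(263) ↦ -sqrt(263) and sqrt(251) ↦ -sqrt(251), giving V_4.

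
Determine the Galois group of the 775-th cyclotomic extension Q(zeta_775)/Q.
|Gal(Q(zeta_775)/Q)| = phi(775) = 600; group ≅ (Z/775Z)^* ≅ Z/20Z × Z/30Z

The n-th cyclotomic polynomial Φ_775(x) is the minimal polynomial of zeta_775 over Q and has degree phi(775) = 600. So Q(zeta_775) is a degree-600 Galois extension with Galois group (Z/775Z)^*. By CRT, (Z/775Z)^* ≅ (Z/25Z)^* × (Z/31Z)^*. Each prime-power unit group is (Z/25Z)^* ≅ Z/20Z; (Z/31Z)^* ≅ Z/30Z. Hence Gal(Q(zeta_775)/Q) ≅ Z/20Z × Z/30Z.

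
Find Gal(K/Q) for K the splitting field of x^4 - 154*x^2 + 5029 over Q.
Gal(K/Q) = V_4 (Klein four-group, Z/2Z × Z/2Z)

f factors as (x^2 - 107)(x^2 - 47), so the splitting field is K = Q(sqrt(107), sqrt(47)). The elements 107, 47, 5029 are all non-squares in Q, so sqrt(107) and sqrt(47) generate independent quadratic extensions. Thus [K:Q] = 4 and Gal(K/Q) is generated by the two order-2 automorphisms sqrt(107) ↦ -sqrt(107) and sqrt(47) ↦ -sqrt(47), giving V_4.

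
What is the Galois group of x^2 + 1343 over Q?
Gal(K/Q) = Z/2Z (cyclic of order 2)

x^2 + 1343 is irreducible over Q since -1343 is not a rational square. The splitting field Q(sqrt(-1343)) has degree 2 over Q, and its unique nontrivial automorphism is sqrt(-1343) ↦ -sqrt(-1343). Hence Gal(Q(sqrt(-1343))/Q) = Z/2Z.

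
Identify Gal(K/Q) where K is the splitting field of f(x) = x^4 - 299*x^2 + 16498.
Gal(K/Q) = V_4 (Klein four-group, Z/2Z × Z/2Z)

f factors as (x^2 - 226)(x^2 - 73), so the splitting field is K = Q(sqrt(226), sqrt(73)). The elements 226, 73, 16498 are all non-squares in Q, so sqrt(226) and sqrt(73) generate independent quadratic extensions. Thus [K:Q] = 4 and Gal(K/Q) is generated by the two order-2 automorphisms sqrt(226) ↦ -sqrt(226) and sqrt(73) ↦ -sqrt(73), giving V_4.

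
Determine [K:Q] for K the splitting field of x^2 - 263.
[K:Q] = 2

The polynomial x^2 - 263 is irreducible over Q since 263 is not a perfect square. Its splitting field is Q(sqrt(263)), which has degree 2 over Q.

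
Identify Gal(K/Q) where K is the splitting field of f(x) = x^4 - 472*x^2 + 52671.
Gal(K/Q) = V_4 (Klein four-group, Z/2Z × Z/2Z)

f factors as (x^2 - 181)(x^2 - 291), so the splitting field is K = Q(sqrt(181), sqrt(291)). The elements 181, 291, 52671 are all non-squares in Q, so sqrt(181) and sqrt(291) generate independent quadratic extensions. Thus [K:Q] = 4 and Gal(K/Q) is generated by the two order-2 automorphisms sqrt(181) ↦ -sqrt(181) and sqrt(291) ↦ -sqrt(291), giving V_4.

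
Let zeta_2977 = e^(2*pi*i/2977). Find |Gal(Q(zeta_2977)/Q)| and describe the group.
|Gal(Q(zeta_2977)/Q)| = phi(2977) = 2736; group ≅ (Z/2977Z)^* ≅ Z/12Z × Z/228Z

The n-th cyclotomic polynomial Φ_2977(x) is the minimal polynomial of zeta_2977 over Q and has degree phi(2977) = 2736. So Q(zeta_2977) is a degree-2736 Galois extension with Galois group (Z/2977Z)^*. By CRT, (Z/2977Z)^* ≅ (Z/13Z)^* × (Z/229Z)^*. Each prime-power unit group is (Z/13Z)^* ≅ Z/12Z; (Z/229Z)^* ≅ Z/228Z. Hence Gal(Q(zeta_2977)/Q) ≅ Z/12Z × Z/228Z.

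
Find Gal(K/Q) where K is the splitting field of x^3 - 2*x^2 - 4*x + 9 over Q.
Gal(K/Q) = S_3 (symmetric group of order 6)

Compute the discriminant of x^3 + (-2)*x^2 + (-4)*x + (9): Δ = -283. Since Δ is not a rational square, the Galois group is not contained in A_3; it must be the full S_3 (irreducibility of the cubic rules out anything smaller).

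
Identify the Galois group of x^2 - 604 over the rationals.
Gal(K/Q) = Z/2Z (cyclic of order 2)

x^2 - 604 is irreducible over Q since 604 is not a rational square. The splitting field Q(sqrt(604)) has degree 2 over Q, and its unique nontrivial automorphism is sqrt(604) ↦ -sqrt(604). Hence Gal(Q(sqrt(604))/Q) = Z/2Z.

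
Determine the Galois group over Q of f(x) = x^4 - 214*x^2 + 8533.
Gal(K/Q) = V_4 (Klein four-group, Z/2Z × Z/2Z)

f factors as (x^2 - 53)(x^2 - 161), so the splitting field is K = Q(sqrt(53), sqrt(161)). The elements 53, 161, 8533 are all non-squares in Q, so sqrt(53) and sqrt(161) generate independent quadratic extensions. Thus [K:Q] = 4 and Gal(K/Q) is generated by the two order-2 automorphisms sqrt(53) ↦ -sqrt(53) and sqrt(161) ↦ -sqrt(161), giving V_4.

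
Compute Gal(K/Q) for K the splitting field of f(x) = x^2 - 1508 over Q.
Gal(K/Q) = Z/2Z (cyclic of order 2)

x^2 - 1508 is irreducible over Q since 1508 is not a rational square. The splitting field Q(sqrt(1508)) has degree 2 over Q, and its unique nontrivial automorphism is sqrt(1508) ↦ -sqrt(1508). Hence Gal(Q(sqrt(1508))/Q) = Z/2Z.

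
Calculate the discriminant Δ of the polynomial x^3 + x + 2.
Δ = -112

For x^3 + a x^2 + b x + c the discriminant is Δ = 18 a b c - 4 a^3 c + a^2 b^2 - 4 b^3 - 27 c^2.
Plug a = 0, b = 1, c = 2:
  18*(0)*(1)*(2) - 4*(0)^3*(2) + (0)^2*(1)^2 - 4*(1)^3 - 27*(2)^2
  = 0 + (0) + 0 + (-4) + (-108)
  = -112.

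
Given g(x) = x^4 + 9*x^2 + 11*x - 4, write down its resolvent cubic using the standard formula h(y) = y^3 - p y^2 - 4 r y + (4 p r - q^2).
h(y) = y^3 - 9*y^2 + 16*y - 265

Identify coefficients: p = 9, q = 11, r = -4.
Plug into h(y) = y^3 - p y^2 - 4 r y + (4 p r - q^2):
  h(y) = y^3 - (9) y^2 - 4*(-4) y + (4*(9)*(-4) - (11)^2)
       = y^3 + (-9) y^2 + (16) y + (-265).
Simplifying: h(y) = y^3 - 9*y^2 + 16*y - 265.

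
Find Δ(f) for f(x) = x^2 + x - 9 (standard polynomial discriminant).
Δ = 37

For a quadratic a x^2 + b x + c the discriminant is Δ = b^2 - 4ac = (1)^2 - 4*(1)*(-9) = 1 - (-36) = 37.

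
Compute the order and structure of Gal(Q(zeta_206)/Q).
|Gal(Q(zeta_206)/Q)| = phi(206) = 102; group ≅ (Z/206Z)^* ≅ Z/102Z

The n-th cyclotomic polynomial Φ_206(x) is the minimal polynomial of zeta_206 over Q and has degree phi(206) = 102. So Q(zeta_206) is a degree-102 Galois extension with Galois group (Z/206Z)^*. By CRT, (Z/206Z)^* ≅ (Z/2Z)^* × (Z/103Z)^*. Each prime-power unit group is (Z/2Z)^* ≅ trivial group (order 1); (Z/103Z)^* ≅ Z/102Z. Hence Gal(Q(zeta_206)/Q) ≅ Z/102Z.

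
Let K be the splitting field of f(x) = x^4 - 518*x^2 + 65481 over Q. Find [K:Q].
[K:Q] = 4

f factors as (x^2 - 299)(x^2 - 219); the splitting field is K = Q(sqrt(299), sqrt(219)). Since 299, 219, and 65481 are all non-squares in Q, the three subfields Q(sqrt(299)), Q(sqrt(219)), Q(sqrt(65481)) are distinct degree-2 extensions, so [K:Q] = 4 (Klein four Galois group).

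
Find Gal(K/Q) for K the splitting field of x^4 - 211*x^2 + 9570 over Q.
Gal(K/Q) = V_4 (Klein four-group, Z/2Z × Z/2Z)

f factors as (x^2 - 145)(x^2 - 66), so the splitting field is K = Q(sqrt(145), sqrt(66)). The elements 145, 66, 9570 are all non-squares in Q, so sqrt(145) and sqrt(66) generate independent quadratic extensions. Thus [K:Q] = 4 and Gal(K/Q) is generated by the two order-2 automorphisms sqrt(145) ↦ -sqrt(145) and sqrt(66) ↦ -sqrt(66), giving V_4.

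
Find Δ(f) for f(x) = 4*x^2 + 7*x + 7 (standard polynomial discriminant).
Δ = -63

For a quadratic a x^2 + b x + c the discriminant is Δ = b^2 - 4ac = (7)^2 - 4*(4)*(7) = 49 - (112) = -63.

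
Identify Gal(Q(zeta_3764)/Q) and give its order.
|Gal(Q(zeta_3764)/Q)| = phi(3764) = 1880; group ≅ (Z/3764Z)^* ≅ Z/2Z × Z/940Z

The n-th cyclotomic polynomial Φ_3764(x) is the minimal polynomial of zeta_3764 over Q and has degree phi(3764) = 1880. So Q(zeta_3764) is a degree-1880 Galois extension with Galois group (Z/3764Z)^*. By CRT, (Z/3764Z)^* ≅ (Z/4Z)^* × (Z/941Z)^*. Each prime-power unit group is (Z/4Z)^* ≅ Z/2Z; (Z/941Z)^* ≅ Z/940Z. Hence Gal(Q(zeta_3764)/Q) ≅ Z/2Z × Z/940Z.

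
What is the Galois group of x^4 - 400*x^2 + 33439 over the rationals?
Gal(K/Q) = V_4 (Klein four-group, Z/2Z × Z/2Z)

f factors as (x^2 - 281)(x^2 - 119), so the splitting field is K = Q(sqrt(281), sqrt(119)). The elements 281, 119, 33439 are all non-squares in Q, so sqrt(281) and sqrt(119) generate independent quadratic extensions. Thus [K:Q] = 4 and Gal(K/Q) is generated by the two order-2 automorphisms sqrt(281) ↦ -sqrt(281) and sqrt(119) ↦ -sqrt(119), giving V_4.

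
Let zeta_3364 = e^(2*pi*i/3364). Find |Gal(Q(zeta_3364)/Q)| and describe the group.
|Gal(Q(zeta_3364)/Q)| = phi(3364) = 1624; group ≅ (Z/3364Z)^* ≅ Z/2Z × Z/812Z

The n-th cyclotomic polynomial Φ_3364(x) is the minimal polynomial of zeta_3364 over Q and has degree phi(3364) = 1624. So Q(zeta_3364) is a degree-1624 Galois extension with Galois group (Z/3364Z)^*. By CRT, (Z/3364Z)^* ≅ (Z/4Z)^* × (Z/841Z)^*. Each prime-power unit group is (Z/4Z)^* ≅ Z/2Z; (Z/841Z)^* ≅ Z/812Z. Hence Gal(Q(zeta_3364)/Q) ≅ Z/2Z × Z/812Z.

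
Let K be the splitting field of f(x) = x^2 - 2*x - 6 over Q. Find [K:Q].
[K:Q] = 2

The discriminant of x^2 + (-2)*x + (-6) is b^2 - 4c = 4 - (-24) = 28. Since 28 is not a perfect square in Q, the polynomial is irreducible over Q. Its two roots generate a degree-2 extension, so [K:Q] = 2.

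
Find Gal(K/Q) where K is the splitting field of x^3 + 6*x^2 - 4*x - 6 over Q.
Gal(K/Q) = S_3 (symmetric group of order 6)

Compute the discriminant of x^3 + (6)*x^2 + (-4)*x + (-6): Δ = 7636. Since Δ is not a rational square, the Galois group is not contained in A_3; it must be the full S_3 (irreducibility of the cubic rules out anything smaller).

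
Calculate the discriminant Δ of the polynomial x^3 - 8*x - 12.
Δ = -1840

For a depressed cubic x^3 + p x + q the discriminant is Δ = -4 p^3 - 27 q^2 = -4*(-8)^3 - 27*(-12)^2 = 2048 - 3888 = -1840.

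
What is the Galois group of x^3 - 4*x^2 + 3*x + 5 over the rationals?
Gal(K/Q) = S_3 (symmetric group of order 6)

Compute the discriminant of x^3 + (-4)*x^2 + (3)*x + (5): Δ = -439. Since Δ is not a rational square, the Galois group is not contained in A_3; it must be the full S_3 (irreducibility of the cubic rules out anything smaller).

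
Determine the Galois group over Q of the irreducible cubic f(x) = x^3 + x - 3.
Gal(K/Q) = S_3 (symmetric group of order 6)

Compute the discriminant of x^3 + (0)*x^2 + (1)*x + (-3): Δ = -247. Since Δ is not a rational square, the Galois group is not contained in A_3; it must be the full S_3 (irreducibility of the cubic rules out anything smaller).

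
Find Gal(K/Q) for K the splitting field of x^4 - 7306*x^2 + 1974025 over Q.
Gal(K/Q) = Z/2Z (cyclic of order 2)

f factors as (x^2 - 281)(x^2 - 7025), so the splitting field is K = Q(sqrt(281), sqrt(7025)). The squarefree part of 281 is 281 and the squarefree part of 7025 is also 281, so sqrt(281) and sqrt(7025) are both rational multiples of sqrt(281). Hence Q(sqrt(281)) = Q(sqrt(7025)) = Q(sqrt(281)), and the splitting field collapses to a single degree-2 extension with Galois group Z/2Z.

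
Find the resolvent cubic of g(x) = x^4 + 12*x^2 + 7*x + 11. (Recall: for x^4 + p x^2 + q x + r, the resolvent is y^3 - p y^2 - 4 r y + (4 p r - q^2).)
h(y) = y^3 - 12*y^2 - 44*y + 479

Identify coefficients: p = 12, q = 7, r = 11.
Plug into h(y) = y^3 - p y^2 - 4 r y + (4 p r - q^2):
  h(y) = y^3 - (12) y^2 - 4*(11) y + (4*(12)*(11) - (7)^2)
       = y^3 + (-12) y^2 + (-44) y + (479).
Simplifying: h(y) = y^3 - 12*y^2 - 44*y + 479.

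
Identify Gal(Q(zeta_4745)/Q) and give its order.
|Gal(Q(zeta_4745)/Q)| = phi(4745) = 3456; group ≅ (Z/4745Z)^* ≅ Z/4Z × Z/12Z × Z/72Z

The n-th cyclotomic polynomial Φ_4745(x) is the minimal polynomial of zeta_4745 over Q and has degree phi(4745) = 3456. So Q(zeta_4745) is a degree-3456 Galois extension with Galois group (Z/4745Z)^*. By CRT, (Z/4745Z)^* ≅ (Z/5Z)^* × (Z/13Z)^* × (Z/73Z)^*. Each prime-power unit group is (Z/5Z)^* ≅ Z/4Z; (Z/13Z)^* ≅ Z/12Z; (Z/73Z)^* ≅ Z/72Z. Hence Gal(Q(zeta_4745)/Q) ≅ Z/4Z × Z/12Z × Z/72Z.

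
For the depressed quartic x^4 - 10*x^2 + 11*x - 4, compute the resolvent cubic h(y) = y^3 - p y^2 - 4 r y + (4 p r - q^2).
h(y) = y^3 + 10*y^2 + 16*y + 39

Identify coefficients: p = -10, q = 11, r = -4.
Plug into h(y) = y^3 - p y^2 - 4 r y + (4 p r - q^2):
  h(y) = y^3 - (-10) y^2 - 4*(-4) y + (4*(-10)*(-4) - (11)^2)
       = y^3 + (10) y^2 + (16) y + (39).
Simplifying: h(y) = y^3 + 10*y^2 + 16*y + 39.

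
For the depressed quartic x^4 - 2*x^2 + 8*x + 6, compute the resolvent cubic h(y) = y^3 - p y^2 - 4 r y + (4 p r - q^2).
h(y) = y^3 + 2*y^2 - 24*y - 112

Identify coefficients: p = -2, q = 8, r = 6.
Plug into h(y) = y^3 - p y^2 - 4 r y + (4 p r - q^2):
  h(y) = y^3 - (-2) y^2 - 4*(6) y + (4*(-2)*(6) - (8)^2)
       = y^3 + (2) y^2 + (-24) y + (-112).
Simplifying: h(y) = y^3 + 2*y^2 - 24*y - 112.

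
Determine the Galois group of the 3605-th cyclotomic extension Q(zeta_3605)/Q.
|Gal(Q(zeta_3605)/Q)| = phi(3605) = 2448; group ≅ (Z/3605Z)^* ≅ Z/4Z × Z/6Z × Z/102Z

The n-th cyclotomic polynomial Φ_3605(x) is the minimal polynomial of zeta_3605 over Q and has degree phi(3605) = 2448. So Q(zeta_3605) is a degree-2448 Galois extension with Galois group (Z/3605Z)^*. By CRT, (Z/3605Z)^* ≅ (Z/5Z)^* × (Z/7Z)^* × (Z/103Z)^*. Each prime-power unit group is (Z/5Z)^* ≅ Z/4Z; (Z/7Z)^* ≅ Z/6Z; (Z/103Z)^* ≅ Z/102Z. Hence Gal(Q(zeta_3605)/Q) ≅ Z/4Z × Z/6Z × Z/102Z.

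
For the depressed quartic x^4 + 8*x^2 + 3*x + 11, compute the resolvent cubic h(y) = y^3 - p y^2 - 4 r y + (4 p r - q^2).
h(y) = y^3 - 8*y^2 - 44*y + 343

Identify coefficients: p = 8, q = 3, r = 11.
Plug into h(y) = y^3 - p y^2 - 4 r y + (4 p r - q^2):
  h(y) = y^3 - (8) y^2 - 4*(11) y + (4*(8)*(11) - (3)^2)
       = y^3 + (-8) y^2 + (-44) y + (343).
Simplifying: h(y) = y^3 - 8*y^2 - 44*y + 343.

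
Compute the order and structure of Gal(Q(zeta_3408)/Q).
|Gal(Q(zeta_3408)/Q)| = phi(3408) = 1120; group ≅ (Z/3408Z)^* ≅ Z/2Z × Z/2Z × Z/4Z × Z/70Z

The n-th cyclotomic polynomial Φ_3408(x) is the minimal polynomial of zeta_3408 over Q and has degree phi(3408) = 1120. So Q(zeta_3408) is a degree-1120 Galois extension with Galois group (Z/3408Z)^*. By CRT, (Z/3408Z)^* ≅ (Z/16Z)^* × (Z/3Z)^* × (Z/71Z)^*. Each prime-power unit group is (Z/16Z)^* ≅ Z/2Z × Z/4Z; (Z/3Z)^* ≅ Z/2Z; (Z/71Z)^* ≅ Z/70Z. Hence Gal(Q(zeta_3408)/Q) ≅ Z/2Z × Z/2Z × Z/4Z × Z/70Z.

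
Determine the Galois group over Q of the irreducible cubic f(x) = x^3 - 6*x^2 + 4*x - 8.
Gal(K/Q) = S_3 (symmetric group of order 6)

Compute the discriminant of x^3 + (-6)*x^2 + (4)*x + (-8): Δ = -4864. Since Δ is not a rational square, the Galois group is not contained in A_3; it must be the full S_3 (irreducibility of the cubic rules out anything smaller).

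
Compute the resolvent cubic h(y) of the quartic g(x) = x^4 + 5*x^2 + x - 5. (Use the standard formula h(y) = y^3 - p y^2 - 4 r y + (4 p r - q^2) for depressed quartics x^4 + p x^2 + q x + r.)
h(y) = y^3 - 5*y^2 + 20*y - 101

Identify coefficients: p = 5, q = 1, r = -5.
Plug into h(y) = y^3 - p y^2 - 4 r y + (4 p r - q^2):
  h(y) = y^3 - (5) y^2 - 4*(-5) y + (4*(5)*(-5) - (1)^2)
       = y^3 + (-5) y^2 + (20) y + (-101).
Simplifying: h(y) = y^3 - 5*y^2 + 20*y - 101.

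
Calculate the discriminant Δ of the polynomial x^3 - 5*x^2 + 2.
Δ = 892

For x^3 + a x^2 + b x + c the discriminant is Δ = 18 a b c - 4 a^3 c + a^2 b^2 - 4 b^3 - 27 c^2.
Plug a = -5, b = 0, c = 2:
  18*(-5)*(0)*(2) - 4*(-5)^3*(2) + (-5)^2*(0)^2 - 4*(0)^3 - 27*(2)^2
  = 0 + (1000) + 0 + (0) + (-108)
  = 892.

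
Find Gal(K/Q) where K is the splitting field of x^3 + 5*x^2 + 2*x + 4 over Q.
Gal(K/Q) = S_3 (symmetric group of order 6)

Compute the discriminant of x^3 + (5)*x^2 + (2)*x + (4): Δ = -1644. Since Δ is not a rational square, the Galois group is not contained in A_3; it must be the full S_3 (irreducibility of the cubic rules out anything smaller).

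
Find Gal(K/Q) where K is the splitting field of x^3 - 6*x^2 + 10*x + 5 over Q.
Gal(K/Q) = S_3 (symmetric group of order 6)

Compute the discriminant of x^3 + (-6)*x^2 + (10)*x + (5): Δ = -2155. Since Δ is not a rational square, the Galois group is not contained in A_3; it must be the full S_3 (irreducibility of the cubic rules out anything smaller).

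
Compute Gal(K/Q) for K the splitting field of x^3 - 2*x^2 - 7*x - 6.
Gal(K/Q) = S_3 (symmetric group of order 6)

Compute the discriminant of x^3 + (-2)*x^2 + (-7)*x + (-6): Δ = -1108. Since Δ is not a rational square, the Galois group is not contained in A_3; it must be the full S_3 (irreducibility of the cubic rules out anything smaller).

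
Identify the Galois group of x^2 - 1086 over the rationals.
Gal(K/Q) = Z/2Z (cyclic of order 2)

x^2 - 1086 is irreducible over Q since 1086 is not a rational square. The splitting field Q(sqrt(1086)) has degree 2 over Q, and its unique nontrivial automorphism is sqrt(1086) ↦ -sqrt(1086). Hence Gal(Q(sqrt(1086))/Q) = Z/2Z.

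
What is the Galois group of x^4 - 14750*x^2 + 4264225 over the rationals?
Gal(K/Q) = Z/2Z (cyclic of order 2)

f factors as (x^2 - 14455)(x^2 - 295), so the splitting field is K = Q(sqrt(14455), sqrt(295)). The squarefree part of 14455 is 295 and the squarefree part of 295 is also 295, so sqrt(14455) and sqrt(295) are both rational multiples of sqrt(295). Hence Q(sqrt(14455)) = Q(sqrt(295)) = Q(sqrt(295)), and the splitting field collapses to a single degree-2 extension with Galois group Z/2Z.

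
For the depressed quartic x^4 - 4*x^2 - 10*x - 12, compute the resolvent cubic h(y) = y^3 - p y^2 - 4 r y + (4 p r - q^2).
h(y) = y^3 + 4*y^2 + 48*y + 92

Identify coefficients: p = -4, q = -10, r = -12.
Plug into h(y) = y^3 - p y^2 - 4 r y + (4 p r - q^2):
  h(y) = y^3 - (-4) y^2 - 4*(-12) y + (4*(-4)*(-12) - (-10)^2)
       = y^3 + (4) y^2 + (48) y + (92).
Simplifying: h(y) = y^3 + 4*y^2 + 48*y + 92.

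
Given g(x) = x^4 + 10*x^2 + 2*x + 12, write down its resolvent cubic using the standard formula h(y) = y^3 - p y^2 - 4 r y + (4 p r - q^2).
h(y) = y^3 - 10*y^2 - 48*y + 476

Identify coefficients: p = 10, q = 2, r = 12.
Plug into h(y) = y^3 - p y^2 - 4 r y + (4 p r - q^2):
  h(y) = y^3 - (10) y^2 - 4*(12) y + (4*(10)*(12) - (2)^2)
       = y^3 + (-10) y^2 + (-48) y + (476).
Simplifying: h(y) = y^3 - 10*y^2 - 48*y + 476.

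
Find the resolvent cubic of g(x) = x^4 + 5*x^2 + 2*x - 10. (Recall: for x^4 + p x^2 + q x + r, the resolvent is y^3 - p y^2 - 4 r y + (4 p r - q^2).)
h(y) = y^3 - 5*y^2 + 40*y - 204

Identify coefficients: p = 5, q = 2, r = -10.
Plug into h(y) = y^3 - p y^2 - 4 r y + (4 p r - q^2):
  h(y) = y^3 - (5) y^2 - 4*(-10) y + (4*(5)*(-10) - (2)^2)
       = y^3 + (-5) y^2 + (40) y + (-204).
Simplifying: h(y) = y^3 - 5*y^2 + 40*y - 204.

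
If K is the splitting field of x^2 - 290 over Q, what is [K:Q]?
[K:Q] = 2

The polynomial x^2 - 290 is irreducible over Q since 290 is not a perfect square. Its splitting field is Q(sqrt(290)), which has degree 2 over Q.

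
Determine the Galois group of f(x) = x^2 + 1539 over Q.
Gal(K/Q) = Z/2Z (cyclic of order 2)

x^2 + 1539 is irreducible over Q since -1539 is not a rational square. The splitting field Q(sqrt(-1539)) has degree 2 over Q, and its unique nontrivial automorphism is sqrt(-1539) ↦ -sqrt(-1539). Hence Gal(Q(sqrt(-1539))/Q) = Z/2Z.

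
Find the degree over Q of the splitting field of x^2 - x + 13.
[K:Q] = 2

The discriminant of x^2 + (-1)*x + (13) is b^2 - 4c = 1 - (52) = -51. Since -51 is not a perfect square in Q, the polynomial is irreducible over Q. Its two roots generate a degree-2 extension, so [K:Q] = 2.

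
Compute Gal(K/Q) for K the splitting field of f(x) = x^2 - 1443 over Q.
Gal(K/Q) = Z/2Z (cyclic of order 2)

x^2 - 1443 is irreducible over Q since 1443 is not a rational square. The splitting field Q(sqrt(1443)) has degree 2 over Q, and its unique nontrivial automorphism is sqrt(1443) ↦ -sqrt(1443). Hence Gal(Q(sqrt(1443))/Q) = Z/2Z.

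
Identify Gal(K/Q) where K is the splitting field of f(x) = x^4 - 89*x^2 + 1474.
Gal(K/Q) = V_4 (Klein four-group, Z/2Z × Z/2Z)

f factors as (x^2 - 22)(x^2 - 67), so the splitting field is K = Q(sqrt(22), sqrt(67)). The elements 22, 67, 1474 are all non-squares in Q, so sqrt(22) and sqrt(67) generate independent quadratic extensions. Thus [K:Q] = 4 and Gal(K/Q) is generated by the two order-2 automorphisms sqrt(22) ↦ -sqrt(22) and sqrt(67) ↦ -sqrt(67), giving V_4.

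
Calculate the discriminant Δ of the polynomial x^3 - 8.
Δ = -1728

For a depressed cubic x^3 + p x + q the discriminant is Δ = -4 p^3 - 27 q^2 = -4*(0)^3 - 27*(-8)^2 = 0 - 1728 = -1728.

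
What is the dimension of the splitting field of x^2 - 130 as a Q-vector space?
[K:Q] = 2

The polynomial x^2 - 130 is irreducible over Q since 130 is not a perfect square. Its splitting field is Q(sqrt(130)), which has degree 2 over Q.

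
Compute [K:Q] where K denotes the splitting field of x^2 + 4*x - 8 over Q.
[K:Q] = 2

The discriminant of x^2 + (4)*x + (-8) is b^2 - 4c = 16 - (-32) = 48. Since 48 is not a perfect square in Q, the polynomial is irreducible over Q. Its two roots generate a degree-2 extension, so [K:Q] = 2.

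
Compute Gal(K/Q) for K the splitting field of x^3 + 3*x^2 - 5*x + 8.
Gal(K/Q) = S_3 (symmetric group of order 6)

Compute the discriminant of x^3 + (3)*x^2 + (-5)*x + (8): Δ = -4027. Since Δ is not a rational square, the Galois group is not contained in A_3; it must be the full S_3 (irreducibility of the cubic rules out anything smaller).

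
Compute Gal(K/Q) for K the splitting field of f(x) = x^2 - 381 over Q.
Gal(K/Q) = Z/2Z (cyclic of order 2)

x^2 - 381 is irreducible over Q since 381 is not a rational square. The splitting field Q(sqrt(381)) has degree 2 over Q, and its unique nontrivial automorphism is sqrt(381) ↦ -sqrt(381). Hence Gal(Q(sqrt(381))/Q) = Z/2Z.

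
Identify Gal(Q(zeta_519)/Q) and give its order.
|Gal(Q(zeta_519)/Q)| = phi(519) = 344; group ≅ (Z/519Z)^* ≅ Z/2Z × Z/172Z

The n-th cyclotomic polynomial Φ_519(x) is the minimal polynomial of zeta_519 over Q and has degree phi(519) = 344. So Q(zeta_519) is a degree-344 Galois extension with Galois group (Z/519Z)^*. By CRT, (Z/519Z)^* ≅ (Z/3Z)^* × (Z/173Z)^*. Each prime-power unit group is (Z/3Z)^* ≅ Z/2Z; (Z/173Z)^* ≅ Z/172Z. Hence Gal(Q(zeta_519)/Q) ≅ Z/2Z × Z/172Z.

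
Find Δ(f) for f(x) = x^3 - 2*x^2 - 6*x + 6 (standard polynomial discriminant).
Δ = 1524

For x^3 + a x^2 + b x + c the discriminant is Δ = 18 a b c - 4 a^3 c + a^2 b^2 - 4 b^3 - 27 c^2.
Plug a = -2, b = -6, c = 6:
  18*(-2)*(-6)*(6) - 4*(-2)^3*(6) + (-2)^2*(-6)^2 - 4*(-6)^3 - 27*(6)^2
  = 1296 + (192) + 144 + (864) + (-972)
  = 1524.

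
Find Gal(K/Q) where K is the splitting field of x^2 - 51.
Gal(K/Q) = Z/2Z (cyclic of order 2)

x^2 - 51 is irreducible over Q since 51 is not a rational square. The splitting field Q(sqrt(51)) has degree 2 over Q, and its unique nontrivial automorphism is sqrt(51) ↦ -sqrt(51). Hence Gal(Q(sqrt(51))/Q) = Z/2Z.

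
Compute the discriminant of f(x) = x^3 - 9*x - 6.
Δ = 1944

For a depressed cubic x^3 + p x + q the discriminant is Δ = -4 p^3 - 27 q^2 = -4*(-9)^3 - 27*(-6)^2 = 2916 - 972 = 1944.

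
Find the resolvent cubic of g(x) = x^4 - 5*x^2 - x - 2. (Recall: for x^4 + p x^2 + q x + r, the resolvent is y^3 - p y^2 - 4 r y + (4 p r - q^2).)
h(y) = y^3 + 5*y^2 + 8*y + 39

Identify coefficients: p = -5, q = -1, r = -2.
Plug into h(y) = y^3 - p y^2 - 4 r y + (4 p r - q^2):
  h(y) = y^3 - (-5) y^2 - 4*(-2) y + (4*(-5)*(-2) - (-1)^2)
       = y^3 + (5) y^2 + (8) y + (39).
Simplifying: h(y) = y^3 + 5*y^2 + 8*y + 39.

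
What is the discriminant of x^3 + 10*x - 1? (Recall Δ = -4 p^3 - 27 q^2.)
Δ = -4027

For a depressed cubic x^3 + p x + q the discriminant is Δ = -4 p^3 - 27 q^2 = -4*(10)^3 - 27*(-1)^2 = -4000 - 27 = -4027.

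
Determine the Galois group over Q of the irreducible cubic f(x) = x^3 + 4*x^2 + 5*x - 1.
Gal(K/Q) = S_3 (symmetric group of order 6)

Compute the discriminant of x^3 + (4)*x^2 + (5)*x + (-1): Δ = -231. Since Δ is not a rational square, the Galois group is not contained in A_3; it must be the full S_3 (irreducibility of the cubic rules out anything smaller).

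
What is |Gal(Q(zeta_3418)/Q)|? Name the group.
|Gal(Q(zeta_3418)/Q)| = phi(3418) = 1708; group ≅ (Z/3418Z)^* ≅ Z/1708Z

The n-th cyclotomic polynomial Φ_3418(x) is the minimal polynomial of zeta_3418 over Q and has degree phi(3418) = 1708. So Q(zeta_3418) is a degree-1708 Galois extension with Galois group (Z/3418Z)^*. By CRT, (Z/3418Z)^* ≅ (Z/2Z)^* × (Z/1709Z)^*. Each prime-power unit group is (Z/2Z)^* ≅ trivial group (order 1); (Z/1709Z)^* ≅ Z/1708Z. Hence Gal(Q(zeta_3418)/Q) ≅ Z/1708Z.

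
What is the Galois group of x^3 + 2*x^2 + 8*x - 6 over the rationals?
Gal(K/Q) = S_3 (symmetric group of order 6)

Compute the discriminant of x^3 + (2)*x^2 + (8)*x + (-6): Δ = -4300. Since Δ is not a rational square, the Galois group is not contained in A_3; it must be the full S_3 (irreducibility of the cubic rules out anything smaller).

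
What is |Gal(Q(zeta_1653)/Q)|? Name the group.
|Gal(Q(zeta_1653)/Q)| = phi(1653) = 1008; group ≅ (Z/1653Z)^* ≅ Z/2Z × Z/18Z × Z/28Z

The n-th cyclotomic polynomial Φ_1653(x) is the minimal polynomial of zeta_1653 over Q and has degree phi(1653) = 1008. So Q(zeta_1653) is a degree-1008 Galois extension with Galois group (Z/1653Z)^*. By CRT, (Z/1653Z)^* ≅ (Z/3Z)^* × (Z/19Z)^* × (Z/29Z)^*. Each prime-power unit group is (Z/3Z)^* ≅ Z/2Z; (Z/19Z)^* ≅ Z/18Z; (Z/29Z)^* ≅ Z/28Z. Hence Gal(Q(zeta_1653)/Q) ≅ Z/2Z × Z/18Z × Z/28Z.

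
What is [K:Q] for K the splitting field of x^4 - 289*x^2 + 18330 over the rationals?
[K:Q] = 4

f factors as (x^2 - 94)(x^2 - 195); the splitting field is K = Q(sqrt(94), sqrt(195)). Since 94, 195, and 18330 are all non-squares in Q, the three subfields Q(sqrt(94)), Q(sqrt(195)), Q(sqrt(18330)) are distinct degree-2 extensions, so [K:Q] = 4 (Klein four Galois group).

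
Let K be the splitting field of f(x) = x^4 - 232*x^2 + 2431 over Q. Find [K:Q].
[K:Q] = 4

f factors as (x^2 - 11)(x^2 - 221); the splitting field is K = Q(sqrt(11), sqrt(221)). Since 11, 221, and 2431 are all non-squares in Q, the three subfields Q(sqrt(11)), Q(sqrt(221)), Q(sqrt(2431)) are distinct degree-2 extensions, so [K:Q] = 4 (Klein four Galois group).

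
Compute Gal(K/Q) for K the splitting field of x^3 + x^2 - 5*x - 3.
Gal(K/Q) = S_3 (symmetric group of order 6)

Compute the discriminant of x^3 + (1)*x^2 + (-5)*x + (-3): Δ = 564. Since Δ is not a rational square, the Galois group is not contained in A_3; it must be the full S_3 (irreducibility of the cubic rules out anything smaller).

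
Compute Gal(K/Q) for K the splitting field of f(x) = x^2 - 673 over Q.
Gal(K/Q) = Z/2Z (cyclic of order 2)

x^2 - 673 is irreducible over Q since 673 is not a rational square. The splitting field Q(sqrt(673)) has degree 2 over Q, and its unique nontrivial automorphism is sqrt(673) ↦ -sqrt(673). Hence Gal(Q(sqrt(673))/Q) = Z/2Z.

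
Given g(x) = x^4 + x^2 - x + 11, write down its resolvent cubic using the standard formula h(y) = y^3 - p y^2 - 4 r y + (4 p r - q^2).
h(y) = y^3 - y^2 - 44*y + 43

Identify coefficients: p = 1, q = -1, r = 11.
Plug into h(y) = y^3 - p y^2 - 4 r y + (4 p r - q^2):
  h(y) = y^3 - (1) y^2 - 4*(11) y + (4*(1)*(11) - (-1)^2)
       = y^3 + (-1) y^2 + (-44) y + (43).
Simplifying: h(y) = y^3 - y^2 - 44*y + 43.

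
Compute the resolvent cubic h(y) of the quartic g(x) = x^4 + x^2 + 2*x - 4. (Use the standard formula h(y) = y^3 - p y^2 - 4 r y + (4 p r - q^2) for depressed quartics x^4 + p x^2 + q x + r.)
h(y) = y^3 - y^2 + 16*y - 20

Identify coefficients: p = 1, q = 2, r = -4.
Plug into h(y) = y^3 - p y^2 - 4 r y + (4 p r - q^2):
  h(y) = y^3 - (1) y^2 - 4*(-4) y + (4*(1)*(-4) - (2)^2)
       = y^3 + (-1) y^2 + (16) y + (-20).
Simplifying: h(y) = y^3 - y^2 + 16*y - 20.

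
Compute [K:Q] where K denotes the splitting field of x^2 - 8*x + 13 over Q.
[K:Q] = 2

The discriminant of x^2 + (-8)*x + (13) is b^2 - 4c = 64 - (52) = 12. Since 12 is not a perfect square in Q, the polynomial is irreducible over Q. Its two roots generate a degree-2 extension, so [K:Q] = 2.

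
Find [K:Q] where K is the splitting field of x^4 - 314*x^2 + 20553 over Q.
[K:Q] = 4

f factors as (x^2 - 221)(x^2 - 93); the splitting field is K = Q(sqrt(221), sqrt(93)). Since 221, 93, and 20553 are all non-squares in Q, the three subfields Q(sqrt(221)), Q(sqrt(93)), Q(sqrt(20553)) are distinct degree-2 extensions, so [K:Q] = 4 (Klein four Galois group).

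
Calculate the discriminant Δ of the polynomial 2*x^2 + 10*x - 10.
Δ = 180

For a quadratic a x^2 + b x + c the discriminant is Δ = b^2 - 4ac = (10)^2 - 4*(2)*(-10) = 100 - (-80) = 180.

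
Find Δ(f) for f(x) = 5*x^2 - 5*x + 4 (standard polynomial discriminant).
Δ = -55

For a quadratic a x^2 + b x + c the discriminant is Δ = b^2 - 4ac = (-5)^2 - 4*(5)*(4) = 25 - (80) = -55.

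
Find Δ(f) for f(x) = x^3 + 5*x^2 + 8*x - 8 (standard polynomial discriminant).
Δ = -3936

For x^3 + a x^2 + b x + c the discriminant is Δ = 18 a b c - 4 a^3 c + a^2 b^2 - 4 b^3 - 27 c^2.
Plug a = 5, b = 8, c = -8:
  18*(5)*(8)*(-8) - 4*(5)^3*(-8) + (5)^2*(8)^2 - 4*(8)^3 - 27*(-8)^2
  = -5760 + (4000) + 1600 + (-2048) + (-1728)
  = -3936.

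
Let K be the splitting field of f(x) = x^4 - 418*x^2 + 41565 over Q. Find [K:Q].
[K:Q] = 4

f factors as (x^2 - 255)(x^2 - 163); the splitting field is K = Q(sqrt(255), sqrt(163)). Since 255, 163, and 41565 are all non-squares in Q, the three subfields Q(sqrt(255)), Q(sqrt(163)), Q(sqrt(41565)) are distinct degree-2 extensions, so [K:Q] = 4 (Klein four Galois group).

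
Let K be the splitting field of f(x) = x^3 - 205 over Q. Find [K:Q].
[K:Q] = 6

x^3 - 205 has one real root r = 205^(1/3) and two complex roots r*zeta_3, r*zeta_3^2 where zeta_3 = e^(2*pi*i/3). The splitting field is Q(r, zeta_3). [Q(r):Q] = 3 and [Q(zeta_3):Q] = 2 with gcd = 1, so [Q(r, zeta_3):Q] = 3 * 2 = 6.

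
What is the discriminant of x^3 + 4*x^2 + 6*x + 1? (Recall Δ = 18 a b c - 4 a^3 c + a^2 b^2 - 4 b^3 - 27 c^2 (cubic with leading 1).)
Δ = -139

For x^3 + a x^2 + b x + c the discriminant is Δ = 18 a b c - 4 a^3 c + a^2 b^2 - 4 b^3 - 27 c^2.
Plug a = 4, b = 6, c = 1:
  18*(4)*(6)*(1) - 4*(4)^3*(1) + (4)^2*(6)^2 - 4*(6)^3 - 27*(1)^2
  = 432 + (-256) + 576 + (-864) + (-27)
  = -139.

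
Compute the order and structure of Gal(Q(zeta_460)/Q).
|Gal(Q(zeta_460)/Q)| = phi(460) = 176; group ≅ (Z/460Z)^* ≅ Z/2Z × Z/4Z × Z/22Z

The n-th cyclotomic polynomial Φ_460(x) is the minimal polynomial of zeta_460 over Q and has degree phi(460) = 176. So Q(zeta_460) is a degree-176 Galois extension with Galois group (Z/460Z)^*. By CRT, (Z/460Z)^* ≅ (Z/4Z)^* × (Z/5Z)^* × (Z/23Z)^*. Each prime-power unit group is (Z/4Z)^* ≅ Z/2Z; (Z/5Z)^* ≅ Z/4Z; (Z/23Z)^* ≅ Z/22Z. Hence Gal(Q(zeta_460)/Q) ≅ Z/2Z × Z/4Z × Z/22Z.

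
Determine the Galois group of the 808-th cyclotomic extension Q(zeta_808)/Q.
|Gal(Q(zeta_808)/Q)| = phi(808) = 400; group ≅ (Z/808Z)^* ≅ Z/2Z × Z/2Z × Z/100Z

The n-th cyclotomic polynomial Φ_808(x) is the minimal polynomial of zeta_808 over Q and has degree phi(808) = 400. So Q(zeta_808) is a degree-400 Galois extension with Galois group (Z/808Z)^*. By CRT, (Z/808Z)^* ≅ (Z/8Z)^* × (Z/101Z)^*. Each prime-power unit group is (Z/8Z)^* ≅ Z/2Z × Z/2Z; (Z/101Z)^* ≅ Z/100Z. Hence Gal(Q(zeta_808)/Q) ≅ Z/2Z × Z/2Z × Z/100Z.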